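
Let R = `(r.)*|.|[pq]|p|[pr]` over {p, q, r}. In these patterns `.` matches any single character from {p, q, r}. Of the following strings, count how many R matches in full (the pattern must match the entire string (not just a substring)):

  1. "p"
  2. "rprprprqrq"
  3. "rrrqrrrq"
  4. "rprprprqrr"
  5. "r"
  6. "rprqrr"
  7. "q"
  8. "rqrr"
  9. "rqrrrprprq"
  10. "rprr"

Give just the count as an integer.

1 → match
2 → match
3 → match
4 → match
5 → match
6 → match
7 → match
8 → match
9 → match
10 → match
Total matched: 10

10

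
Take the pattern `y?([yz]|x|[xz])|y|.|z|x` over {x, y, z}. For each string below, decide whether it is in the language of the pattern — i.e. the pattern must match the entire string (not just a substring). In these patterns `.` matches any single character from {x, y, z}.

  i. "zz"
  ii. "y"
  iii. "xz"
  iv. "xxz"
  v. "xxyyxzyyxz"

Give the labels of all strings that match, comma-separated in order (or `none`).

i → no match
ii → match
iii → no match
iv → no match
v → no match

ii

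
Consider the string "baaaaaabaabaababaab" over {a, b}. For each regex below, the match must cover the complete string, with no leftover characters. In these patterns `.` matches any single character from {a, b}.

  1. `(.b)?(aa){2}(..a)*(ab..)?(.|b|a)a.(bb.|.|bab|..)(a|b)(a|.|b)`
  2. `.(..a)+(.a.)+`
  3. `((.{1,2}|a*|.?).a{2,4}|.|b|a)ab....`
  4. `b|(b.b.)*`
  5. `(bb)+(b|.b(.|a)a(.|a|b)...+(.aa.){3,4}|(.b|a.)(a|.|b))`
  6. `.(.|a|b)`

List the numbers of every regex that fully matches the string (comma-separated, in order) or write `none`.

2

1 → no match
2 → match
3 → no match
4 → no match
5 → no match — must start with "bb"
6 → no match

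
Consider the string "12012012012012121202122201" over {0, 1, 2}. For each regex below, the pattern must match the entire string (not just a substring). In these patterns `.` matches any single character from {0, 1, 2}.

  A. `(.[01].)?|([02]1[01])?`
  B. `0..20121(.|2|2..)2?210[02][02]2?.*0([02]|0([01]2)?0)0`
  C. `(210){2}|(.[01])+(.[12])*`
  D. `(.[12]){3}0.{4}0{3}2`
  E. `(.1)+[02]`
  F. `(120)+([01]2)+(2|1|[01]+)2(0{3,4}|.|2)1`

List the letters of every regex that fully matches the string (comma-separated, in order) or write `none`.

F

A → no match
B → no match — must start with "0"
C → no match
D → no match — must end with "02"
E → no match
F → match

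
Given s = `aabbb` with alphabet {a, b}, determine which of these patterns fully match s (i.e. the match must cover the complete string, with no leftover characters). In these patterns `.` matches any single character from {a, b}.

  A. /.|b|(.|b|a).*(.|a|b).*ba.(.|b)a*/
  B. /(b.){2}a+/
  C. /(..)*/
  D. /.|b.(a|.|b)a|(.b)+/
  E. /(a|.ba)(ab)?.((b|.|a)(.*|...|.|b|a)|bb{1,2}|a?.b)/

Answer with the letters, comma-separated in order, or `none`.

E

A → no match
B → no match — must start with `b`
C → no match
D → no match
E → match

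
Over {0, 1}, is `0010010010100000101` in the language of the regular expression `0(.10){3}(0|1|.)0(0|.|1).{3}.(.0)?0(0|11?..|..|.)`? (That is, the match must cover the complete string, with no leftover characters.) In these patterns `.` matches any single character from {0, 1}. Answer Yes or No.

Yes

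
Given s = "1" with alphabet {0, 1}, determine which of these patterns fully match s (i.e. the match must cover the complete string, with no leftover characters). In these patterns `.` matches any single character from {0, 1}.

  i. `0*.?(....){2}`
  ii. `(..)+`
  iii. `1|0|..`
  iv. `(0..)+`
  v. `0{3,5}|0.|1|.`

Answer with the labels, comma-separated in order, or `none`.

i → no match
ii → no match
iii → match
iv → no match — must start with "0"
v → match

iii, v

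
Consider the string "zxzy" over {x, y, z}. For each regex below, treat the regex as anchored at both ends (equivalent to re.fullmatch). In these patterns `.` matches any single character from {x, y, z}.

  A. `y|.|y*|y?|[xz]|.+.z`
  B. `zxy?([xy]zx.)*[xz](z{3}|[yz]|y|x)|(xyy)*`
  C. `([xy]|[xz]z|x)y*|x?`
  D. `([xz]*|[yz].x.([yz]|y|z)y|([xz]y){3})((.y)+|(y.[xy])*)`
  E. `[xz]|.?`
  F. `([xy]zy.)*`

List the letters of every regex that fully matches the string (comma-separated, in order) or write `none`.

B, D

A → no match
B → match
C → no match
D → match
E → no match
F → no match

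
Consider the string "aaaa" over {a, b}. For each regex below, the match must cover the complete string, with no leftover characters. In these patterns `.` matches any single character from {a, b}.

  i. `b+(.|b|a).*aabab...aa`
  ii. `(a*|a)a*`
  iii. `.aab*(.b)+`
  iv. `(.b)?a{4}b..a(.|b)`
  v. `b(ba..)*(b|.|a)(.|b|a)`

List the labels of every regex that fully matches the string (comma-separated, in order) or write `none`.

i → no match — must start with "b"
ii → match
iii → no match — must end with "b"
iv → no match
v → no match — must start with "b"

ii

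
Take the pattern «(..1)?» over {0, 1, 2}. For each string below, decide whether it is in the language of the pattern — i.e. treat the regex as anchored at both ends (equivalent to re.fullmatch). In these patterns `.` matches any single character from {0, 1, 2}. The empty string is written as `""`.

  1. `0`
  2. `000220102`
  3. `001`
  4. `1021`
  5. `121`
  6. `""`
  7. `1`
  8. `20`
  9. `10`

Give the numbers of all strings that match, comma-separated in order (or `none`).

3, 5, 6

1. `0` → no match
2. `000220102` → no match
3. `001` → match
4. `1021` → no match
5. `121` → match
6. `""` → match
7. `1` → no match
8. `20` → no match
9. `10` → no match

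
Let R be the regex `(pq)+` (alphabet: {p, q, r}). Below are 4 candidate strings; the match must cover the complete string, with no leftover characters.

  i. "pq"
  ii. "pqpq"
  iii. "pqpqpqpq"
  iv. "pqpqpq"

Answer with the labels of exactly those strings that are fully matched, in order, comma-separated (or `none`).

i, ii, iii, iv

i → match
ii → match
iii → match
iv → match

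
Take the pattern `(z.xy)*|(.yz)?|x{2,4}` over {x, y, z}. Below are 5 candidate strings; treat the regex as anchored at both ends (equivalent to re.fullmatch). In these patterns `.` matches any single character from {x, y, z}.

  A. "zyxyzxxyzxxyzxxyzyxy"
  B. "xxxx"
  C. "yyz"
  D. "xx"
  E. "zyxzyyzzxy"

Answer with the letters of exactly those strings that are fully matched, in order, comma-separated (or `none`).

A, B, C, D

A → match
B. "xxxx" → match
C. "yyz" → match
D. "xx" → match
E. "zyxzyyzzxy" → no match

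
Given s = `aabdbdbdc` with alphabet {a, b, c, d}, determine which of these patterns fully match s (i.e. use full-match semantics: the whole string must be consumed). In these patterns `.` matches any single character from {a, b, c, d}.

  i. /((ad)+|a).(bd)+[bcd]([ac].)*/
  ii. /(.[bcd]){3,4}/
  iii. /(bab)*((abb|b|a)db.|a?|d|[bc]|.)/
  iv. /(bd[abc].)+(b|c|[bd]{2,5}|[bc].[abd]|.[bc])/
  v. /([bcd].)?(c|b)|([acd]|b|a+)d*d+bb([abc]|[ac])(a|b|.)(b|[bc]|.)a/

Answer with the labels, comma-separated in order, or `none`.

i

i → match
ii → no match
iii → no match
iv → no match — must start with `bd`
v → no match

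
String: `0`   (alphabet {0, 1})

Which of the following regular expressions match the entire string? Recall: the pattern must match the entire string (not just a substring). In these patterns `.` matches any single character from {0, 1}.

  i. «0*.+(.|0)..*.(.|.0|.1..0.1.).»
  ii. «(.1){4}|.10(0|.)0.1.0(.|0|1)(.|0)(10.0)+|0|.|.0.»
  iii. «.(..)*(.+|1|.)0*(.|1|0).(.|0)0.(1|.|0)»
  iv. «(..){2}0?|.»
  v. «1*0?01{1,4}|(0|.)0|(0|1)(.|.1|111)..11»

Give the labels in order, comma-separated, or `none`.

i → no match
ii → match
iii → no match
iv → match
v → no match

ii, iv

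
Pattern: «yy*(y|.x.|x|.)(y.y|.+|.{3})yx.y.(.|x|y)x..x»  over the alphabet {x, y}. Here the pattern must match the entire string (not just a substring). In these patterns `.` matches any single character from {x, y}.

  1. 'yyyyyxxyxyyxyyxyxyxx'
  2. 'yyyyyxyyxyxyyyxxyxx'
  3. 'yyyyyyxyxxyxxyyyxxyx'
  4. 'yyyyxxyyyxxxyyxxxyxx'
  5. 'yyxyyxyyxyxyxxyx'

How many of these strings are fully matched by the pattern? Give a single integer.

1 → match
2 → match
3 → match
4 → no match
5 → no match
Total matched: 3

3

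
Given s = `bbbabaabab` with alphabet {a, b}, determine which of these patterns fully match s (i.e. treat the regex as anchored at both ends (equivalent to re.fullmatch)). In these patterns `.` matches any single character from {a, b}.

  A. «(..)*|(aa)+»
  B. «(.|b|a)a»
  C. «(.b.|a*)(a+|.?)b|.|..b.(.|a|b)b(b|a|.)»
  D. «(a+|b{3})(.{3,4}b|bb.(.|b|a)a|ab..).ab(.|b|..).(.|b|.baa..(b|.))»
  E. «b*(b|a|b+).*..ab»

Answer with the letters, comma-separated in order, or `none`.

A → match
B → no match — must end with `a`
C → no match
D → no match
E → match

A, E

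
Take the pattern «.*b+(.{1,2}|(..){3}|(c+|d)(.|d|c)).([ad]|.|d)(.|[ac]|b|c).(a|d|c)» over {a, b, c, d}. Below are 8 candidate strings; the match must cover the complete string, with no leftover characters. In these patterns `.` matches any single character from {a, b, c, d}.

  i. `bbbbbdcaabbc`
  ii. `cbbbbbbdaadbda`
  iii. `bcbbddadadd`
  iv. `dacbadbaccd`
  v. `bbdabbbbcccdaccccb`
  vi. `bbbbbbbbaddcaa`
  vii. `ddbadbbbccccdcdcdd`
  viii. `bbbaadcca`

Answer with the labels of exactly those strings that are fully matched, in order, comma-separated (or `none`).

i → match
ii → match
iii → match
iv → match
v → no match
vi → match
vii → match
viii → match

i, ii, iii, iv, vi, vii, viii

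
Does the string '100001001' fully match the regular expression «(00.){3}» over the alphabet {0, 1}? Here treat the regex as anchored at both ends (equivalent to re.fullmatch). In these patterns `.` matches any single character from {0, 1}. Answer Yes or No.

Every match must start with '00', but '100001001' does not.

No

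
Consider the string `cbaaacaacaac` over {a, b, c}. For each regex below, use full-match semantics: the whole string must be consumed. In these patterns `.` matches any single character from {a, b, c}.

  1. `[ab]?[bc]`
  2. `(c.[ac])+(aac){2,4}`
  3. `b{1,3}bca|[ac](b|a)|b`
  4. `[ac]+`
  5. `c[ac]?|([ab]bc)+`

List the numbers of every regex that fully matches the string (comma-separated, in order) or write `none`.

2

1 → no match
2 → match
3 → no match
4 → no match
5 → no match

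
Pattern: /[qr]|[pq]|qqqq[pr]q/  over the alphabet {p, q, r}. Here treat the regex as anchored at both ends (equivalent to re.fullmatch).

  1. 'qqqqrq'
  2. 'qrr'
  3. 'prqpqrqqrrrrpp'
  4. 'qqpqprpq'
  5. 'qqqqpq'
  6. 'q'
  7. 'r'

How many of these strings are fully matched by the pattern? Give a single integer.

4

1. 'qqqqrq' → match
2. 'qrr' → no match
3 → no match
4. 'qqpqprpq' → no match
5. 'qqqqpq' → match
6. 'q' → match
7. 'r' → match
Total matched: 4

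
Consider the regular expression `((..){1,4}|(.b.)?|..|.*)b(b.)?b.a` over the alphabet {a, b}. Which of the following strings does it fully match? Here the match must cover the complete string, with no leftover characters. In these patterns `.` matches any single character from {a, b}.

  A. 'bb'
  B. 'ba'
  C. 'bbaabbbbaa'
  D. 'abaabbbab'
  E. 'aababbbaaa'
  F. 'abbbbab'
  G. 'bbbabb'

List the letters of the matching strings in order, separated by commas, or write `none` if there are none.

A → no match — must end with 'a'
B → no match
C → match
D → no match — must end with 'a'
E → no match
F → no match — must end with 'a'
G → no match — must end with 'a'

C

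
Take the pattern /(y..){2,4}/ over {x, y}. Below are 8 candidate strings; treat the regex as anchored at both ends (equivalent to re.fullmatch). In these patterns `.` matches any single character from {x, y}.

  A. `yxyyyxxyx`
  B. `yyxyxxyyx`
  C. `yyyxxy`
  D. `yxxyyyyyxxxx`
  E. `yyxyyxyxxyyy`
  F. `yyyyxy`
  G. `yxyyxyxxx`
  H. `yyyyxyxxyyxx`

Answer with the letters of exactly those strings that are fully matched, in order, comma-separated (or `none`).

A. `yxyyyxxyx` → no match
B. `yyxyxxyyx` → match
C. `yyyxxy` → no match
D. `yxxyyyyyxxxx` → no match
E. `yyxyyxyxxyyy` → match
F. `yyyyxy` → match
G. `yxyyxyxxx` → no match
H. `yyyyxyxxyyxx` → no match

B, E, F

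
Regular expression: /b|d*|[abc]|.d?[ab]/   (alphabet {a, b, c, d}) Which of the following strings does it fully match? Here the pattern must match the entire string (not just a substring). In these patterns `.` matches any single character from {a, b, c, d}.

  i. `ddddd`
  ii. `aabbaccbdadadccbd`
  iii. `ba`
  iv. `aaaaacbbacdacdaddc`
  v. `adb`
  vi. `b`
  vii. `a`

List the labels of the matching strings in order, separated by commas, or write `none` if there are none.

i, iii, v, vi, vii

i → match
ii → no match
iii → match
iv → no match
v → match
vi → match
vii → match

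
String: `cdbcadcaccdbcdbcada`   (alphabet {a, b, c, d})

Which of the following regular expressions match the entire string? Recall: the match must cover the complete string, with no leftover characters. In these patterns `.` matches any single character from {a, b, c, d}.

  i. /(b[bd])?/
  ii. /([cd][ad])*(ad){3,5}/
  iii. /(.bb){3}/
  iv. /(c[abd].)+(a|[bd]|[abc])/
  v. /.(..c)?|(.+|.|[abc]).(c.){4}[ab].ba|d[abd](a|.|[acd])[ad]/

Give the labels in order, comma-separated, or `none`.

i → no match
ii → no match — must end with `ad`
iii → no match — must end with `bb`
iv → match
v → no match

iv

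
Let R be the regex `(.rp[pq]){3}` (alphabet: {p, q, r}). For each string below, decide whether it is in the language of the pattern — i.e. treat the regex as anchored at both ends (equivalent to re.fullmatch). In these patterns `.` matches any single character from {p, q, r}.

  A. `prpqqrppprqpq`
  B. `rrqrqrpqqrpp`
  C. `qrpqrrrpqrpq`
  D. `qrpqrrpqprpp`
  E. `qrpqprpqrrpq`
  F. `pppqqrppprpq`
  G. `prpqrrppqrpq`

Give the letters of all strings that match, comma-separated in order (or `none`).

A → no match
B → no match
C → no match
D → match
E → match
F → no match
G → match

D, E, G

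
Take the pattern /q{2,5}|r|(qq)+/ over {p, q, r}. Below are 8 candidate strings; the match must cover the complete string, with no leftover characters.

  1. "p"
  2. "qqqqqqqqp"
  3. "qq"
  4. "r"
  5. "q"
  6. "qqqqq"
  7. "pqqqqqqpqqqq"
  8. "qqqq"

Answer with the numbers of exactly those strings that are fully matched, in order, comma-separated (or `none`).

1 → no match
2 → no match
3 → match
4 → match
5 → no match
6 → match
7 → no match
8 → match

3, 4, 6, 8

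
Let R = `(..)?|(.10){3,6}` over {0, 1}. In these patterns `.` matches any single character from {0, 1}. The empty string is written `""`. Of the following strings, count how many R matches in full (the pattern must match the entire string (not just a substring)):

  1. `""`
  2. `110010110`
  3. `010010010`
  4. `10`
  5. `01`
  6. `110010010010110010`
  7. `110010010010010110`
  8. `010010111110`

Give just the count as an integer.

7

1 → match
2 → match
3 → match
4 → match
5 → match
6 → match
7 → match
8 → no match
Total matched: 7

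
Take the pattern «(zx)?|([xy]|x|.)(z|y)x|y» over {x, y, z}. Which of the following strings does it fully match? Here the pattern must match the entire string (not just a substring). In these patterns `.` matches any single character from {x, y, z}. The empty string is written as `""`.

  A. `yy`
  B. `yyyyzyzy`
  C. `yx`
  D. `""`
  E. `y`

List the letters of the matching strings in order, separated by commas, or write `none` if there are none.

D, E

A → no match
B → no match
C → no match
D → match
E → match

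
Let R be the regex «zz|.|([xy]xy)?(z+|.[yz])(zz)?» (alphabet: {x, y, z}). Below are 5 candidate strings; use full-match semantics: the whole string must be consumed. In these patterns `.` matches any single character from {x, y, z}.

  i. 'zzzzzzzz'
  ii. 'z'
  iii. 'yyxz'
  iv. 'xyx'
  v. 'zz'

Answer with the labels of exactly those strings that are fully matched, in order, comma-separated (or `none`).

i, ii, v

i → match
ii → match
iii → no match
iv → no match
v → match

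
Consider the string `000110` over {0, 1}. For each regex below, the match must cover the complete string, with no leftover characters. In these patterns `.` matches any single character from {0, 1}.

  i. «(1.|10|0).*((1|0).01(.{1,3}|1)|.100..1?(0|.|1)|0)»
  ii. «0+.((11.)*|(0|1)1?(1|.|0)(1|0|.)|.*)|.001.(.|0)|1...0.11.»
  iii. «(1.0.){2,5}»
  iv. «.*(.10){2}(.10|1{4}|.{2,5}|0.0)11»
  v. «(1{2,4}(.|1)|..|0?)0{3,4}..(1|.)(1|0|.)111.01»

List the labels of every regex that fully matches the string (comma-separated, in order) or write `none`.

i, ii

i → match
ii → match
iii → no match — must start with `1`
iv → no match — must end with `11`
v → no match — must end with `01`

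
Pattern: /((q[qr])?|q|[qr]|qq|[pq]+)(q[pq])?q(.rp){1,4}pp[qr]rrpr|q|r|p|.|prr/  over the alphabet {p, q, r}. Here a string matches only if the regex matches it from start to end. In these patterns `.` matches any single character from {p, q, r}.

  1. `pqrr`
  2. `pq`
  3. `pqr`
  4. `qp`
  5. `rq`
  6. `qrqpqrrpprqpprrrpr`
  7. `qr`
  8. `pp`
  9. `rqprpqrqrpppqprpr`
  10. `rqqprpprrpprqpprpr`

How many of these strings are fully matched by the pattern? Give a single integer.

1 → no match
2 → no match
3 → no match
4 → no match
5 → no match
6 → no match
7 → no match
8 → no match
9 → no match
10 → no match
Total matched: 0

0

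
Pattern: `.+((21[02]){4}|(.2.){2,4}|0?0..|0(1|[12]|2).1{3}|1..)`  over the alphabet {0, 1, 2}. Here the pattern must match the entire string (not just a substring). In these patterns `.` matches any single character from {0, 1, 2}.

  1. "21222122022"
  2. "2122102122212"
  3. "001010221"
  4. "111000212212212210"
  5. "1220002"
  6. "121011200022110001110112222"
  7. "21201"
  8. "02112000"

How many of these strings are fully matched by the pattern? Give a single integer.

1 → match
2 → no match
3 → no match
4 → match
5 → match
6 → no match
7 → no match
8 → match
Total matched: 4

4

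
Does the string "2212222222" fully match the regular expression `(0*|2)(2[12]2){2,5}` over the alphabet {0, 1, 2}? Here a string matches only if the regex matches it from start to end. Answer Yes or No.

Yes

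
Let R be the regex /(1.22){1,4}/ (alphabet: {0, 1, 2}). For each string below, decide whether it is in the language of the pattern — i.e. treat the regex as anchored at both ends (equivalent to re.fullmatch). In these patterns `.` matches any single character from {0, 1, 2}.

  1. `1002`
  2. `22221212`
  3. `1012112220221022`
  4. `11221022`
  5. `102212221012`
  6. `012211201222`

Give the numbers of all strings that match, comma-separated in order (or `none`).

1 → no match — must end with `22`
2 → no match — must start with `1`
3 → no match
4 → match
5 → no match — must end with `22`
6 → no match — must start with `1`

4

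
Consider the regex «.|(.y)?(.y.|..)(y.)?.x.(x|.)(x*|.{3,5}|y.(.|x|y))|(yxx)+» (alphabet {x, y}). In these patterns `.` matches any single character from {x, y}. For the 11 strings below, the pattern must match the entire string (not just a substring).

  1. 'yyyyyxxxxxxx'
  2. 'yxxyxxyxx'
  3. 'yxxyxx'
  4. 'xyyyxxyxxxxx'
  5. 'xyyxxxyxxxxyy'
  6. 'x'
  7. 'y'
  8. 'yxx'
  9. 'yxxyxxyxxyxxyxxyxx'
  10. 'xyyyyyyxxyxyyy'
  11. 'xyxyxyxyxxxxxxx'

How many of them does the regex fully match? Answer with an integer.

1 → match
2 → match
3 → match
4 → match
5 → match
6 → match
7 → match
8 → match
9 → match
10 → match
11 → match
Total matched: 11

11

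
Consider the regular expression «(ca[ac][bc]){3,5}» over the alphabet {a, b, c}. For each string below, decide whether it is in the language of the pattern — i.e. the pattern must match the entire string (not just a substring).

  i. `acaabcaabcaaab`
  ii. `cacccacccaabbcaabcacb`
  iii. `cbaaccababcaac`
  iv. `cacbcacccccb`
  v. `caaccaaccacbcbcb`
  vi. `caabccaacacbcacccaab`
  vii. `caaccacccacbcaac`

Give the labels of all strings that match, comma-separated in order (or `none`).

vii

i → no match — must start with `ca`
ii → no match
iii → no match — must start with `ca`
iv → no match
v → no match
vi → no match
vii → match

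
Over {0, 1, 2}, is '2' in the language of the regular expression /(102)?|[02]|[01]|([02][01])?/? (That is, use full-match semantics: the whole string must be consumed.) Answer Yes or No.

Yes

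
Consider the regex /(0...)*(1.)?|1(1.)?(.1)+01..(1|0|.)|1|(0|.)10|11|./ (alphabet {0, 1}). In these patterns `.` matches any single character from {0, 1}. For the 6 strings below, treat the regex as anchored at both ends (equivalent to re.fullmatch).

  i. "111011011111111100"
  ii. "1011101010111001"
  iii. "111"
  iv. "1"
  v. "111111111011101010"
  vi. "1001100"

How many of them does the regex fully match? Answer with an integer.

2

i → no match
ii → no match
iii → no match
iv → match
v → match
vi → no match
Total matched: 2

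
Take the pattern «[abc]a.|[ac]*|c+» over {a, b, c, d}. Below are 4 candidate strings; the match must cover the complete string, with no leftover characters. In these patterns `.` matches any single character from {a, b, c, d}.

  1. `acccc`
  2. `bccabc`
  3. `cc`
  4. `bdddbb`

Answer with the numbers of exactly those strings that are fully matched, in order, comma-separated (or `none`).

1 → match
2 → no match
3 → match
4 → no match

1, 3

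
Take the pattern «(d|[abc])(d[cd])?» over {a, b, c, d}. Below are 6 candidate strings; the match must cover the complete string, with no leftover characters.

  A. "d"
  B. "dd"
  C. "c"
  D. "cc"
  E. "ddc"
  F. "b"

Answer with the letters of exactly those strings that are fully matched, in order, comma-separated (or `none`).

A, C, E, F

A. "d" → match
B. "dd" → no match
C. "c" → match
D. "cc" → no match
E. "ddc" → match
F. "b" → match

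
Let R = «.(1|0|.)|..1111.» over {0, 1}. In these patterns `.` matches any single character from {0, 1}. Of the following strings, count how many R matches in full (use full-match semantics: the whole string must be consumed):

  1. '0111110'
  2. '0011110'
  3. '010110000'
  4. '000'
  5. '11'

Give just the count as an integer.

3

1 → match
2 → match
3 → no match
4 → no match
5 → match
Total matched: 3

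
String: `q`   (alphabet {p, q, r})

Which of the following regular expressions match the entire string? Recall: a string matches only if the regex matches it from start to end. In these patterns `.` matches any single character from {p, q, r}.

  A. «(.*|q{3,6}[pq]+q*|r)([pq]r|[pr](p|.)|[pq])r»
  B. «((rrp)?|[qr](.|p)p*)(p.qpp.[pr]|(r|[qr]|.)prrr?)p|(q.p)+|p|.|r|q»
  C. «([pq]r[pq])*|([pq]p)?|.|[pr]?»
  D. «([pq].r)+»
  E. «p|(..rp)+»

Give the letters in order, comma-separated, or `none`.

B, C

A → no match — must end with `r`
B → match
C → match
D → no match — must end with `r`
E → no match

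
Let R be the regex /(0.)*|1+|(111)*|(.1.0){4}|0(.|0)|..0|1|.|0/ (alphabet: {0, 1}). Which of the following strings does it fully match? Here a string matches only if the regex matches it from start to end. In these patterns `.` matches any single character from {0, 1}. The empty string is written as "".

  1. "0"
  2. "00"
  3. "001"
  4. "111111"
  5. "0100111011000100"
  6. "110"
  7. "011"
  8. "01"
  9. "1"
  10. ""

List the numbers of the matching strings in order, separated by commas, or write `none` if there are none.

1 → match
2 → match
3 → no match
4 → match
5 → match
6 → match
7 → no match
8 → match
9 → match
10 → match

1, 2, 4, 5, 6, 8, 9, 10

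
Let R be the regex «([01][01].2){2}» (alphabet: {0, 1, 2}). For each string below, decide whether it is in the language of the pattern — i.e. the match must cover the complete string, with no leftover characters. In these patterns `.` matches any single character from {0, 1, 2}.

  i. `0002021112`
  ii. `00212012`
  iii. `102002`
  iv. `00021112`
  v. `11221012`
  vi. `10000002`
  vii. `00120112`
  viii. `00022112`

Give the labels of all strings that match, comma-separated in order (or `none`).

iv, v, vii

i → no match
ii → no match
iii → no match
iv → match
v → match
vi → no match
vii → match
viii → no match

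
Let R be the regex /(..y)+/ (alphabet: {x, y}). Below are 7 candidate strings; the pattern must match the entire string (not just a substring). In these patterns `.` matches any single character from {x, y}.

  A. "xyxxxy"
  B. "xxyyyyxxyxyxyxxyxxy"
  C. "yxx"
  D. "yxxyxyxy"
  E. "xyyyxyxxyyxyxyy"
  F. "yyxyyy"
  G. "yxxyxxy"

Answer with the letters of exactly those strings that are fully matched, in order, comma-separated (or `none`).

E

A → no match
B → no match
C → no match — must end with "y"
D → no match
E → match
F → no match
G → no match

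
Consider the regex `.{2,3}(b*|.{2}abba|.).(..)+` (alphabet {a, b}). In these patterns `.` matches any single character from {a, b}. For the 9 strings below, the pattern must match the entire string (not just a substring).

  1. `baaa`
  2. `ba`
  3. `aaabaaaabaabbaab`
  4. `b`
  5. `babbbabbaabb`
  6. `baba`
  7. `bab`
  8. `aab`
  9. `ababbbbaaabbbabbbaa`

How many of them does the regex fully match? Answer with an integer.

1. `baaa` → no match
2. `ba` → no match
3 → match
4. `b` → no match
5. `babbbabbaabb` → match
6. `baba` → no match
7. `bab` → no match
8. `aab` → no match
9 → match
Total matched: 3

3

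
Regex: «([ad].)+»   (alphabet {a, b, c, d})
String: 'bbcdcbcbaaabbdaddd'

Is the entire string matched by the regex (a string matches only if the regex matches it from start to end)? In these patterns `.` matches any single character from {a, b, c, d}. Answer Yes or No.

No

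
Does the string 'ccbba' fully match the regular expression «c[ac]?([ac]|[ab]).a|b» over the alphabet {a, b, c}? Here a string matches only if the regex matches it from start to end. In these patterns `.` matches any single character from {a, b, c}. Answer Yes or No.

Yes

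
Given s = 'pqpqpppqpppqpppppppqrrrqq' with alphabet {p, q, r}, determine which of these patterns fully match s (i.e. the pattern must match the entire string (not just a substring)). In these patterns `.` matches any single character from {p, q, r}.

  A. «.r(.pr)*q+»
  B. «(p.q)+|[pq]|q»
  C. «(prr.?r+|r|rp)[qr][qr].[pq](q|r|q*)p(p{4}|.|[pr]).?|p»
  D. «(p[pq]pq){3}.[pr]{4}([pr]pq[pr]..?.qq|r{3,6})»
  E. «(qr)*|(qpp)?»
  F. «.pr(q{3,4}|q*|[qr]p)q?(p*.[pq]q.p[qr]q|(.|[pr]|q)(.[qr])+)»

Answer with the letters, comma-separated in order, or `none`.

A → no match
B → no match
C → no match
D → match
E → no match
F → no match

D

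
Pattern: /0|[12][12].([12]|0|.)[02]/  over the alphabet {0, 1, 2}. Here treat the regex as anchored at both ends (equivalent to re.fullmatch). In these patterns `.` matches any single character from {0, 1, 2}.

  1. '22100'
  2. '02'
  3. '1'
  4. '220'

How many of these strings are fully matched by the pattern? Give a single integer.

1 → match
2 → no match
3 → no match
4 → no match
Total matched: 1

1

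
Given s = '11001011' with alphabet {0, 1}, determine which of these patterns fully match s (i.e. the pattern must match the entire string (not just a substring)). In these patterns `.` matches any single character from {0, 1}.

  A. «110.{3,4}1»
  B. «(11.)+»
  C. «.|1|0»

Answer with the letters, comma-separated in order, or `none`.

A

A → match
B → no match
C → no match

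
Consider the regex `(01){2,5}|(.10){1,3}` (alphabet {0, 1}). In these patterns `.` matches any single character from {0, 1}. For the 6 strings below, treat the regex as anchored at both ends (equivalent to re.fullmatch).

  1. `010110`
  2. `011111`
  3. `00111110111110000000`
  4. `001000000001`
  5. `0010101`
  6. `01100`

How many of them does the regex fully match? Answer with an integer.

1. `010110` → match
2. `011111` → no match
3 → no match
4. `001000000001` → no match
5. `0010101` → no match
6. `01100` → no match
Total matched: 1

1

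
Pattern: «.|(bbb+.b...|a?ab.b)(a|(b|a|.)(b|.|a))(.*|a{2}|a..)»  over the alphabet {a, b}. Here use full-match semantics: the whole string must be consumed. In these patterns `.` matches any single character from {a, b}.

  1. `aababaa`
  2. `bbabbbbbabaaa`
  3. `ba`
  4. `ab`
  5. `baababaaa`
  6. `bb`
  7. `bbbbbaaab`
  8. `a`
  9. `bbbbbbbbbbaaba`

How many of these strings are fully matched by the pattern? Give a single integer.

3

1 → match
2 → no match
3 → no match
4 → no match
5 → no match
6 → no match
7 → no match
8 → match
9 → match
Total matched: 3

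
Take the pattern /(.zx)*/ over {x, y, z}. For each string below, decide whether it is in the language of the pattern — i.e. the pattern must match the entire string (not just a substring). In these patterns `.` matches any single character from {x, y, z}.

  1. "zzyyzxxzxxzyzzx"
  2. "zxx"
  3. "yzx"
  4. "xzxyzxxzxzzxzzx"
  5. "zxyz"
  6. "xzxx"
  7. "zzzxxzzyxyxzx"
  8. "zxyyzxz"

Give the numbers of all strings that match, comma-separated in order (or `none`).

3, 4

1 → no match
2 → no match
3 → match
4 → match
5 → no match
6 → no match
7 → no match
8 → no match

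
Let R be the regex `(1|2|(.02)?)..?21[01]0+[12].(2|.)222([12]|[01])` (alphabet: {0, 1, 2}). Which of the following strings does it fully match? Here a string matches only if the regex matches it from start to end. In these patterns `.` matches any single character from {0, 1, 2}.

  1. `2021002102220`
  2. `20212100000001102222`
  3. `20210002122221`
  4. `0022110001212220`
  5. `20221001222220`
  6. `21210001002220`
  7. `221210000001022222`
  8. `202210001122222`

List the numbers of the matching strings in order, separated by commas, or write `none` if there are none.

1, 2, 3, 5, 6, 7, 8

1 → match
2 → match
3 → match
4 → no match
5 → match
6 → match
7 → match
8 → match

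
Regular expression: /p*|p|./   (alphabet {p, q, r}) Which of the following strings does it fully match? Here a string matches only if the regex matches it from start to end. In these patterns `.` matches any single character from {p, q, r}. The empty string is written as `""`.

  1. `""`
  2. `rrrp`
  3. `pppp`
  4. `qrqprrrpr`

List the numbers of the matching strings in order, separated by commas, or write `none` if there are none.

1, 3

1 → match
2 → no match
3 → match
4 → no match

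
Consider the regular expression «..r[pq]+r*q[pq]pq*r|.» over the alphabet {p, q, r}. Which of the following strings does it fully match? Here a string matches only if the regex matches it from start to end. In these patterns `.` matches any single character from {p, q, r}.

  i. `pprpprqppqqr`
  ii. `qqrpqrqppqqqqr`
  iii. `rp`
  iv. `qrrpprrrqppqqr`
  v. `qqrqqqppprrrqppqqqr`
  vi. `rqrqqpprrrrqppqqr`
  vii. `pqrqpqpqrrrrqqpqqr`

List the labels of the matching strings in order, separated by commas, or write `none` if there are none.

i → match
ii → match
iii → no match
iv → match
v → match
vi → match
vii → match

i, ii, iv, v, vi, vii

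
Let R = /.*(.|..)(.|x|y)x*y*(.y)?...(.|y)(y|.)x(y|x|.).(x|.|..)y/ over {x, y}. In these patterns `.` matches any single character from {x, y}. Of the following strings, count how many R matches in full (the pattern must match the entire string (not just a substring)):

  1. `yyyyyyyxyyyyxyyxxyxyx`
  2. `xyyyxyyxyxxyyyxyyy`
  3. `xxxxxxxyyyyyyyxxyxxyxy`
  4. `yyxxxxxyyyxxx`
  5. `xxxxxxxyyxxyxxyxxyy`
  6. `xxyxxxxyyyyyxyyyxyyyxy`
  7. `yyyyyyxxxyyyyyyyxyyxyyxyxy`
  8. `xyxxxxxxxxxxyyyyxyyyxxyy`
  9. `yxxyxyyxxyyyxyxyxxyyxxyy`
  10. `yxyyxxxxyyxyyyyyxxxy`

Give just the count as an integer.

3

1 → no match — must end with `y`
2 → no match
3 → match
4 → no match — must end with `y`
5 → match
6 → match
7 → no match
8 → no match
9 → no match
10 → no match
Total matched: 3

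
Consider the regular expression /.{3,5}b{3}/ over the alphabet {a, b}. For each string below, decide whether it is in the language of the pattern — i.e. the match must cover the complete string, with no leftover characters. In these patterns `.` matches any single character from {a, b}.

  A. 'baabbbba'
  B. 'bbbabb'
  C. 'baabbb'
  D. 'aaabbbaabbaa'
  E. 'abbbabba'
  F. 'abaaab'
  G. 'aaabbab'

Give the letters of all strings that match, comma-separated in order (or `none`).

A → no match — must end with 'b'
B → no match
C → match
D → no match — must end with 'b'
E → no match — must end with 'b'
F → no match
G → no match

C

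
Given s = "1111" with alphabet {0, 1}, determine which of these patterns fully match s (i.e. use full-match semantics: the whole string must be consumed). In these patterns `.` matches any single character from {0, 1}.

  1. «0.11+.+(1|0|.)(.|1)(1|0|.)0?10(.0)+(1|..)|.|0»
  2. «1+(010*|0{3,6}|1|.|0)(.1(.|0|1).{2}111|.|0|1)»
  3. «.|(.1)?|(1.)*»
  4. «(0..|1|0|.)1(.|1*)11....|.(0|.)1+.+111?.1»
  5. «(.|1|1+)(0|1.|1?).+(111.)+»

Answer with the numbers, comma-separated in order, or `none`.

2, 3

1 → no match
2 → match
3 → match
4 → no match
5 → no match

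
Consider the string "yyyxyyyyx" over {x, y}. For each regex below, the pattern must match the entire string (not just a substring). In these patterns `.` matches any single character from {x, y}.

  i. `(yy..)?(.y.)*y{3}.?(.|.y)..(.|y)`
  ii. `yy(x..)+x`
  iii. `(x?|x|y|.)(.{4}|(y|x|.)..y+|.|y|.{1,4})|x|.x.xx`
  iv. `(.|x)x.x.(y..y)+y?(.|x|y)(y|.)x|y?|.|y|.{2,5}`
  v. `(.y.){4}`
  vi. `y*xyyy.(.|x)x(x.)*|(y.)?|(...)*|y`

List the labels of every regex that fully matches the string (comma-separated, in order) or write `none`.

i, vi

i → match
ii → no match — must start with "yyx"
iii → no match
iv → no match
v → no match
vi → match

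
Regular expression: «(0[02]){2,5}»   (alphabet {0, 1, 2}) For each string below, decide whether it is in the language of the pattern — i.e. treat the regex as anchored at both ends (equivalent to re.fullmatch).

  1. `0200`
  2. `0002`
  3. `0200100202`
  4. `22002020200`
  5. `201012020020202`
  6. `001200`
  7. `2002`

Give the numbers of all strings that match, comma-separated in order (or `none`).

1, 2

1 → match
2 → match
3 → no match
4 → no match — must start with `0`
5 → no match — must start with `0`
6 → no match
7 → no match — must start with `0`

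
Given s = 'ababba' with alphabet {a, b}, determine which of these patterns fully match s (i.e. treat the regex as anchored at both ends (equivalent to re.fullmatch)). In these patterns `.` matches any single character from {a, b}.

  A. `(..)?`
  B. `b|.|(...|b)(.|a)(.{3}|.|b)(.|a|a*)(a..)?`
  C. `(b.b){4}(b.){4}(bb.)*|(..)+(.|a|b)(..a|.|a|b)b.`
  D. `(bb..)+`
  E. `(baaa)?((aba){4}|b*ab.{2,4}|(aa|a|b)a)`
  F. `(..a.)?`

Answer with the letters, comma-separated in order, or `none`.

B, C, E

A → no match
B → match
C → match
D → no match — must start with 'bb'
E → match
F → no match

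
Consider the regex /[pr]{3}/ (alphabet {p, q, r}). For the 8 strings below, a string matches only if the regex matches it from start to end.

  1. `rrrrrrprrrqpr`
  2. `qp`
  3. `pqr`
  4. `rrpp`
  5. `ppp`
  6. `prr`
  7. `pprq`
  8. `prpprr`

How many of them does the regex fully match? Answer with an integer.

1 → no match
2. `qp` → no match
3. `pqr` → no match
4. `rrpp` → no match
5. `ppp` → match
6. `prr` → match
7. `pprq` → no match
8. `prpprr` → no match
Total matched: 2

2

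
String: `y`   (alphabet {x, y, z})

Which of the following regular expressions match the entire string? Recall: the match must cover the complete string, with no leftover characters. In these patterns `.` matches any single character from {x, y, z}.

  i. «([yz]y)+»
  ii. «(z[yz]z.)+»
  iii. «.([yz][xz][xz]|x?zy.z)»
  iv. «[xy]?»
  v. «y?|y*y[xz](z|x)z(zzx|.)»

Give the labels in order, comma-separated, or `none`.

i → no match
ii → no match — must start with `z`
iii → no match
iv → match
v → match

iv, v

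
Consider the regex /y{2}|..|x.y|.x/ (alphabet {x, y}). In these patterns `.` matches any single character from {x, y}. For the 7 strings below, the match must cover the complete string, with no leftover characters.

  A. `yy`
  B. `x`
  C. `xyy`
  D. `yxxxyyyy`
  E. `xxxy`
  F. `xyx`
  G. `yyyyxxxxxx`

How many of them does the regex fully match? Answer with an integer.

A. `yy` → match
B. `x` → no match
C. `xyy` → match
D. `yxxxyyyy` → no match
E. `xxxy` → no match
F. `xyx` → no match
G. `yyyyxxxxxx` → no match
Total matched: 2

2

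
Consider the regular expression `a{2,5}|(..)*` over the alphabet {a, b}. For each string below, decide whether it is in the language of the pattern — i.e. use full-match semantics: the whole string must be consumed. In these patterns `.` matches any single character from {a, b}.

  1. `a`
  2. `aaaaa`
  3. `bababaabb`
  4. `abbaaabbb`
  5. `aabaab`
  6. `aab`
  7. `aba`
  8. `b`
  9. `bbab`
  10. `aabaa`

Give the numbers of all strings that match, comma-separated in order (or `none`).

2, 5, 9

1 → no match
2 → match
3 → no match
4 → no match
5 → match
6 → no match
7 → no match
8 → no match
9 → match
10 → no match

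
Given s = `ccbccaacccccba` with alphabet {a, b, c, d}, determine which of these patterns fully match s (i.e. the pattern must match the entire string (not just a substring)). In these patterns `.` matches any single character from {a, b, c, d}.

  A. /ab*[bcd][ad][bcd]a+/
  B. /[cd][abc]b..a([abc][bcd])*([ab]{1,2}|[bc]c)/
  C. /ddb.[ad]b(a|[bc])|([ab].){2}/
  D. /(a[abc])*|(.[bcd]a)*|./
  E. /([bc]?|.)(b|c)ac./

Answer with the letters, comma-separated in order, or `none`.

B

A → no match — must start with `a`
B → match
C → no match
D → no match
E → no match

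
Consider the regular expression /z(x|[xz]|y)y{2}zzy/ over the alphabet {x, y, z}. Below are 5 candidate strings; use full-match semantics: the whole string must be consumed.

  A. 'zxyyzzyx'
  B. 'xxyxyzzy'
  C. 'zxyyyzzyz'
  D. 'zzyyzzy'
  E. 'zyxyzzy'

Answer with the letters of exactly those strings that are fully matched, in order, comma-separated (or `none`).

A → no match — must end with 'yzzy'
B → no match — must start with 'z'
C → no match — must end with 'yzzy'
D → match
E → no match

D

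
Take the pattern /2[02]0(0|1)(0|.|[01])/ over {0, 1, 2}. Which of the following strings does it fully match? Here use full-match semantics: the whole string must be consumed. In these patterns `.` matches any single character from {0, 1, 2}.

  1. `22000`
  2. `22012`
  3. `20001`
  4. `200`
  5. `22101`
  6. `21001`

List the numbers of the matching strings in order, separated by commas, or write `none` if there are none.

1, 2, 3

1 → match
2 → match
3 → match
4 → no match
5 → no match
6 → no match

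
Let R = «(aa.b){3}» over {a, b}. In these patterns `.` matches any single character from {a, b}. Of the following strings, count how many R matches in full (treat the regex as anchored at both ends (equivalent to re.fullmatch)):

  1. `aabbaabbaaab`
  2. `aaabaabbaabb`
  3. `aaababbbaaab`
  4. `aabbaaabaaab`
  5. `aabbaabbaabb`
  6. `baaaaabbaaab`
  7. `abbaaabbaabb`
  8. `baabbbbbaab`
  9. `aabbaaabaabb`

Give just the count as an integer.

5

1 → match
2 → match
3 → no match
4 → match
5 → match
6 → no match — must start with `aa`
7 → no match — must start with `aa`
8 → no match — must start with `aa`
9 → match
Total matched: 5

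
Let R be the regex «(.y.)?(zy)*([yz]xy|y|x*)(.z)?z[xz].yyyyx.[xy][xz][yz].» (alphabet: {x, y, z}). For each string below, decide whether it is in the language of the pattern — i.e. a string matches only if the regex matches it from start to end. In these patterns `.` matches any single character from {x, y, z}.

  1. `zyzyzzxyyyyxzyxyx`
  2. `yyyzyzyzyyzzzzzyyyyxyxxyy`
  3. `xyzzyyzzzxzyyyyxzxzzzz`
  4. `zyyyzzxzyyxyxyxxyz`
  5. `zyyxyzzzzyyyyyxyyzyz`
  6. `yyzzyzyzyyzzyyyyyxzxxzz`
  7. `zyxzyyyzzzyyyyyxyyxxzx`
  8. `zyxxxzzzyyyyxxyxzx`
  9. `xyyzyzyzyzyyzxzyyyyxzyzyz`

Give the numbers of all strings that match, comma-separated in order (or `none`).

1, 2, 5, 6, 8, 9

1 → match
2 → match
3 → no match
4 → no match
5 → match
6 → match
7 → no match
8 → match
9 → match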